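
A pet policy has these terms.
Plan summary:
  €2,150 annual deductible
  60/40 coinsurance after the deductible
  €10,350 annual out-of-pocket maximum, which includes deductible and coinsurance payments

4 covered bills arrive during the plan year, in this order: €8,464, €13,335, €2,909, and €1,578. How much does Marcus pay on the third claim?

€340.40

Claim 1 — €8,464: €2,150 finishes the deductible; €6,314 goes to coinsurance; owner's 40% is €2,525.60. Owner owes €4,675.60 (running OOP €4,675.60).
Claim 2 — €13,335: deductible already satisfied, so owner's share is 40% × €13,335 = €5,334. Cost to owner: €5,334. OOP to date €10,009.60.
Claim 3 — €2,909: deductible met; 40% of €2,909 = €1,163.60. That would push OOP to €11,173.20, over the €10,350 cap, so owner pays €10,350 − €10,009.60 = €340.40.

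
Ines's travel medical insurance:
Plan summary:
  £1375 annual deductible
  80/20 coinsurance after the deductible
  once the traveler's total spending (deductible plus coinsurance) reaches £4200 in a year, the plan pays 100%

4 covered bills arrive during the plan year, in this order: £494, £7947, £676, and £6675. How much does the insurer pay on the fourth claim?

£5398.40

Bill 1, £494: fully absorbed by the deductible. Traveler pays £494; OOP now £494. Plan pays £494 − £494 = £0.
Bill 2, £7947: £881 finishes the deductible; £7066 goes to coinsurance; coinsurance £7066 × 20% = £1413.20. Traveler owes £2294.20 (running OOP £2788.20). Plan pays £7947 − £2294.20 = £5652.80.
Bill 3, £676: deductible met; 20% of £676 = £135.20. Traveler pays £135.20; OOP now £2923.40. Insurer: £676 − £135.20 = £540.80.
Bill 4, £6675: deductible already satisfied, so traveler's share is 20% × £6675 = £1335. That would push OOP to £4258.40, over the £4200 cap, so traveler pays £4200 − £2923.40 = £1276.60. Insurer: £6675 − £1276.60 = £5398.40.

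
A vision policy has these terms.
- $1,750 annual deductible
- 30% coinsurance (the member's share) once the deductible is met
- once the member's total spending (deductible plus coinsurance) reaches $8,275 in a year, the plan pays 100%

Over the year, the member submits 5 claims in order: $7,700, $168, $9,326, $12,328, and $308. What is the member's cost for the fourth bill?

$1,891.80

Claim 1 ($7,700): deductible takes $1,750, $5,950 remains; coinsurance $5,950 × 30% = $1,785. Cost to member: $3,535. OOP to date $3,535.
Claim 2 ($168): deductible already satisfied, so member's share is 30% × $168 = $50.40. Member owes $50.40 (running OOP $3,585.40).
Claim 3 ($9,326): 30% coinsurance on $9,326 = $2,797.80. Cost to member: $2,797.80. OOP to date $6,383.20.
Claim 4 ($12,328): 30% coinsurance on $12,328 = $3,698.40. That would push OOP to $10,081.60, over the $8,275 cap, so member pays $8,275 − $6,383.20 = $1,891.80.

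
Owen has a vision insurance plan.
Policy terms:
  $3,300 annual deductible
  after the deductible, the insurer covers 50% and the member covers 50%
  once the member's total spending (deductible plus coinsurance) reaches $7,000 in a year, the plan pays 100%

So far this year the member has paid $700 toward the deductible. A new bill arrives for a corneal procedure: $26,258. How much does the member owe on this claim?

$700 of the $3,300 deductible is already met, leaving $2,600.
That leaves $26,258 − $2,600 = $23,658 for coinsurance.
Member's 50% share of $23,658 is $11,829.
Member responsibility before any cap: $2,600 + $11,829 = $14,429.
That would bring total out-of-pocket to $15,129, past the $7,000 cap. The member is capped at $7,000 − $700 = $6,300 on this claim.

$6,300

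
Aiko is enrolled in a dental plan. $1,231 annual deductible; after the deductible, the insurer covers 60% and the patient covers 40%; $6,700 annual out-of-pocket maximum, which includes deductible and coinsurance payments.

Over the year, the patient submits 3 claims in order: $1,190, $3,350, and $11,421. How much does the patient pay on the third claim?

Claim 1 ($1,190): fully absorbed by the deductible. Patient owes $1,190 (running OOP $1,190).
Claim 2 ($3,350): deductible takes $41, $3,309 remains; coinsurance $3,309 × 40% = $1,323.60. Patient pays $1,364.60; OOP now $2,554.60.
Claim 3 ($11,421): 40% coinsurance on $11,421 = $4,568.40. Adding that to $2,554.60 gives $7,123, past the $6,700 cap; patient pays only $6,700 − $2,554.60 = $4,145.40.

$4,145.40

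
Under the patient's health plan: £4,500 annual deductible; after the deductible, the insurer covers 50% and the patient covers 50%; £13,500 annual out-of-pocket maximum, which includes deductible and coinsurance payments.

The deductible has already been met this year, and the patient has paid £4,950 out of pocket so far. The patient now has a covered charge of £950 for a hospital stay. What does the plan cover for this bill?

The deductible is already satisfied, so the full bill goes to coinsurance.
50% of £950 = £475 falls to the patient.
Total out-of-pocket so far would be £4,950 + £475 = £5,425, below the £13,500 cap — no reduction.
Insurer pays the balance: £950 − £475 = £475.

£475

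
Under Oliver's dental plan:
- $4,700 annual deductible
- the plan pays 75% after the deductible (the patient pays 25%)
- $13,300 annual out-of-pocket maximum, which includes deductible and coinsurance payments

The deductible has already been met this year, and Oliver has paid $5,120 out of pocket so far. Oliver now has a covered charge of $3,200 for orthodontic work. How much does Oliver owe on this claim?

With the deductible met, the entire $3,200 is subject to coinsurance.
25% of $3,200 = $800 falls to the patient.
Year-to-date out-of-pocket becomes $5,120 + $800 = $5,920, still under the $13,300 maximum, so no cap applies.

$800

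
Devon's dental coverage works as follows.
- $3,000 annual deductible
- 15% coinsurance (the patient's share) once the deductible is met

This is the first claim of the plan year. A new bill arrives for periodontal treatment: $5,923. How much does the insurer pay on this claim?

$2,484.55

Deductible not yet touched, so the first $3,000 of the bill goes to the deductible.
The remaining $2,923 (= $5,923 − $3,000) moves to coinsurance.
Patient's 15% share of $2,923 is $438.45.
So the patient owes $3,000 + $438.45 = $3,438.45.
Insurer pays the balance: $5,923 − $3,438.45 = $2,484.55.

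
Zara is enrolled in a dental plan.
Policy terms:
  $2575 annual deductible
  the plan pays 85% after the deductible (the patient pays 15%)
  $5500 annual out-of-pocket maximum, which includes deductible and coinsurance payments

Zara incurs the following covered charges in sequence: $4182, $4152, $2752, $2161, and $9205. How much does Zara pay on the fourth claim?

$324.15

Claim 1 — $4182: $2575 to deductible, leaving $1607; 15% of $1607 = $241.05. Patient pays $2816.05; OOP now $2816.05.
Claim 2 — $4152: deductible already satisfied, so patient's share is 15% × $4152 = $622.80. Patient pays $622.80; OOP now $3438.85.
Claim 3 — $2752: deductible already satisfied, so patient's share is 15% × $2752 = $412.80. Patient pays $412.80; OOP now $3851.65.
Claim 4 — $2161: deductible met; 15% of $2161 = $324.15. Cost to patient: $324.15. OOP to date $4175.80.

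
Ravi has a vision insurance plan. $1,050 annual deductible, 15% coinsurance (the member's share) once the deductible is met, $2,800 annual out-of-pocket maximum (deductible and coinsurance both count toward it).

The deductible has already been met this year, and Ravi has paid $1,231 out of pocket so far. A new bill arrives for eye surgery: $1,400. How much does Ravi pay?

The deductible is already satisfied, so the full bill goes to coinsurance.
15% of $1,400 = $210 falls to the member.
Cumulative spending $1,231 + $210 = $1,441 stays under the $2,800 maximum.

$210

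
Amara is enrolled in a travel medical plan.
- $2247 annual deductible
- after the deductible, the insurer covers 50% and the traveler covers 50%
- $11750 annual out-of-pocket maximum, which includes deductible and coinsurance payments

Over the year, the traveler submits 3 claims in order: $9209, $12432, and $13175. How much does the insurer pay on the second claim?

$6410

Claim 1 ($9209): $2247 to deductible, leaving $6962; traveler's 50% is $3481. Traveler pays $5728; OOP now $5728. Plan pays $9209 − $5728 = $3481.
Claim 2 ($12432): 50% coinsurance on $12432 = $6216. OOP would hit $11944 > $11750, so the cap limits the traveler to $11750 − $5728 = $6022. Plan pays $12432 − $6022 = $6410.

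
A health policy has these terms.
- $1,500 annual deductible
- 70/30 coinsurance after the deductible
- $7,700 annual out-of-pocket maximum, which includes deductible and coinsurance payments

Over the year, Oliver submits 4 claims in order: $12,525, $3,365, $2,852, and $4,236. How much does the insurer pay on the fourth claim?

$3,208.60

Claim 1 — $12,525: $1,500 finishes the deductible; $11,025 goes to coinsurance; coinsurance $11,025 × 30% = $3,307.50. Patient owes $4,807.50 (running OOP $4,807.50). Plan pays $12,525 − $4,807.50 = $7,717.50.
Claim 2 — $3,365: deductible met; 30% of $3,365 = $1,009.50. Patient pays $1,009.50; OOP now $5,817. Insurer: $3,365 − $1,009.50 = $2,355.50.
Claim 3 — $2,852: 30% coinsurance on $2,852 = $855.60. Patient pays $855.60; OOP now $6,672.60. Plan pays $2,852 − $855.60 = $1,996.40.
Claim 4 — $4,236: deductible met; 30% of $4,236 = $1,270.80. That would push OOP to $7,943.40, over the $7,700 cap, so patient pays $7,700 − $6,672.60 = $1,027.40. Plan pays $4,236 − $1,027.40 = $3,208.60.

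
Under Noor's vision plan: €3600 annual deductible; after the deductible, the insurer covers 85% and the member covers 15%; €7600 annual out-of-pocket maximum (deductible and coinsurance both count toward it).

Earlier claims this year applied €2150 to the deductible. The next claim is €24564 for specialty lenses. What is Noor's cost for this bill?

€4917.10

Remaining deductible: €3600 − €2150 = €1450.
That leaves €24564 − €1450 = €23114 for coinsurance.
15% of €23114 = €3467.10 falls to the member.
That puts the member's cost at €1450 + €3467.10 = €4917.10 before any cap.
Total out-of-pocket so far would be €2150 + €4917.10 = €7067.10, below the €7600 cap — no reduction.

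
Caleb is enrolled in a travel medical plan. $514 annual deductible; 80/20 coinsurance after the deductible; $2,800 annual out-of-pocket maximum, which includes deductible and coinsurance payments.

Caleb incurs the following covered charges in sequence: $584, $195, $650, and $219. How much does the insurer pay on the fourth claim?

$175.20

Bill 1, $584: $514 to deductible, leaving $70; 20% of $70 = $14. Traveler pays $528; OOP now $528. Insurer: $584 − $528 = $56.
Bill 2, $195: deductible met; 20% of $195 = $39. Traveler pays $39; OOP now $567. Plan pays $195 − $39 = $156.
Bill 3, $650: deductible met; 20% of $650 = $130. Traveler pays $130; OOP now $697. Insurer: $650 − $130 = $520.
Bill 4, $219: 20% coinsurance on $219 = $43.80. Traveler owes $43.80 (running OOP $740.80). Plan pays $219 − $43.80 = $175.20.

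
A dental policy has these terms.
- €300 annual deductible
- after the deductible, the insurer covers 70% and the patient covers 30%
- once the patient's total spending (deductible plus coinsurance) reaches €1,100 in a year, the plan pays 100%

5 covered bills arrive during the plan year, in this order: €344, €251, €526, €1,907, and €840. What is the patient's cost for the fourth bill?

€553.70

Claim 1 — €344: €300 to deductible, leaving €44; coinsurance €44 × 30% = €13.20. Patient pays €313.20; OOP now €313.20.
Claim 2 — €251: deductible met; 30% of €251 = €75.30. Patient pays €75.30; OOP now €388.50.
Claim 3 — €526: 30% coinsurance on €526 = €157.80. Cost to patient: €157.80. OOP to date €546.30.
Claim 4 — €1,907: 30% coinsurance on €1,907 = €572.10. OOP would hit €1,118.40 > €1,100, so the cap limits the patient to €1,100 − €546.30 = €553.70.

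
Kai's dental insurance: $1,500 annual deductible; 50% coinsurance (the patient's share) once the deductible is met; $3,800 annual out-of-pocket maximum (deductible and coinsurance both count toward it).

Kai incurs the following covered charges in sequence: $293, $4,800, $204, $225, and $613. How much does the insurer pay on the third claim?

Claim 1 — $293: fully absorbed by the deductible. Cost to patient: $293. OOP to date $293. Insurer: $293 − $293 = $0.
Claim 2 — $4,800: deductible takes $1,207, $3,593 remains; 50% of $3,593 = $1,796.50. Cost to patient: $3,003.50. OOP to date $3,296.50. Plan pays $4,800 − $3,003.50 = $1,796.50.
Claim 3 — $204: deductible already satisfied, so patient's share is 50% × $204 = $102. Patient pays $102; OOP now $3,398.50. Plan pays $204 − $102 = $102.

$102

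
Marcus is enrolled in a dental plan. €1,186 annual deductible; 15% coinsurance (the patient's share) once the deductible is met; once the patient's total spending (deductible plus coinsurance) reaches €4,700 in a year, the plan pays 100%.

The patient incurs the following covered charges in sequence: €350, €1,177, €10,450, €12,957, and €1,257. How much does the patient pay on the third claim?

€1,567.50

#1 (€350): entire amount goes to the deductible. Cost to patient: €350. OOP to date €350.
#2 (€1,177): €836 finishes the deductible; €341 goes to coinsurance; 15% of €341 = €51.15. Patient pays €887.15; OOP now €1,237.15.
#3 (€10,450): 15% coinsurance on €10,450 = €1,567.50. Patient owes €1,567.50 (running OOP €2,804.65).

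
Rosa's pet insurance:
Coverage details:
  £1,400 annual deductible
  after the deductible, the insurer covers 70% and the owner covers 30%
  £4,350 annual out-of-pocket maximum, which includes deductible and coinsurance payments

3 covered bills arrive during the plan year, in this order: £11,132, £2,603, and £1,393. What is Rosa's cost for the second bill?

Claim 1 (£11,132): £1,400 to deductible, leaving £9,732; 30% of £9,732 = £2,919.60. Cost to owner: £4,319.60. OOP to date £4,319.60.
Claim 2 (£2,603): 30% coinsurance on £2,603 = £780.90. OOP would hit £5,100.50 > £4,350, so the cap limits the owner to £4,350 − £4,319.60 = £30.40.

£30.40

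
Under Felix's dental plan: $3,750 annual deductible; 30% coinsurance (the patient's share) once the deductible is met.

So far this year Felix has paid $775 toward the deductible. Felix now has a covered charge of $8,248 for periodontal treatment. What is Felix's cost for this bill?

$775 of the $3,750 deductible is already met, leaving $2,975.
After the $2,975 deductible portion, $8,248 − $2,975 = $5,273 is subject to coinsurance.
Patient's 30% share of $5,273 is $1,581.90.
Patient responsibility: $2,975 + $1,581.90 = $4,556.90.

$4,556.90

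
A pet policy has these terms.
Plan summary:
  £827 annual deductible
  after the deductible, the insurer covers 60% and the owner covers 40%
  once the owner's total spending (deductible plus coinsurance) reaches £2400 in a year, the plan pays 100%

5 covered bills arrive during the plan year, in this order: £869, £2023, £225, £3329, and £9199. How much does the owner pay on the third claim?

Claim 1 — £869: £827 to deductible, leaving £42; 40% of £42 = £16.80. Owner pays £843.80; OOP now £843.80.
Claim 2 — £2023: 40% coinsurance on £2023 = £809.20. Owner pays £809.20; OOP now £1653.
Claim 3 — £225: 40% coinsurance on £225 = £90. Owner owes £90 (running OOP £1743).

£90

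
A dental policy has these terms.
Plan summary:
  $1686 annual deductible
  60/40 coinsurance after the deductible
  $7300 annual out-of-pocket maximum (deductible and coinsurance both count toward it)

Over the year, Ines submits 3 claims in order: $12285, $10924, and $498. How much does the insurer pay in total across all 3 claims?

$16407

Claim 1 — $12285: deductible takes $1686, $10599 remains; patient's 40% is $4239.60. Cost to patient: $5925.60. OOP to date $5925.60. Insurer: $12285 − $5925.60 = $6359.40.
Claim 2 — $10924: deductible met; 40% of $10924 = $4369.60. Adding that to $5925.60 gives $10295.20, past the $7300 cap; patient pays only $7300 − $5925.60 = $1374.40. Plan pays $10924 − $1374.40 = $9549.60.
Claim 3 — $498: deductible met; 40% of $498 = $199.20. That would push OOP to $7499.20, over the $7300 cap, so patient pays $7300 − $7300 = $0. Plan pays $498 − $0 = $498.
Insurer total: $6359.40 + $9549.60 + $498 = $16407.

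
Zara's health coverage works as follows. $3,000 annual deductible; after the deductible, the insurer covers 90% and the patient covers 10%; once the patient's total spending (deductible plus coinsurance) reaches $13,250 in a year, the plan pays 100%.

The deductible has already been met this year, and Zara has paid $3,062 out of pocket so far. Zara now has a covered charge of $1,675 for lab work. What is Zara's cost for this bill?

The deductible is already satisfied, so the full bill goes to coinsurance.
Patient's 10% share of $1,675 is $167.50.
Cumulative spending $3,062 + $167.50 = $3,229.50 stays under the $13,250 maximum.

$167.50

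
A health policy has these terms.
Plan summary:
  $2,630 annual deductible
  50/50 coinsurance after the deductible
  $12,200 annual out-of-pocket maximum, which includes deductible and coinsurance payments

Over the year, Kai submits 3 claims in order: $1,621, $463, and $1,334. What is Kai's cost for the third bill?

$940

Bill 1, $1,621: fully absorbed by the deductible. Cost to patient: $1,621. OOP to date $1,621.
Bill 2, $463: fully absorbed by the deductible. Cost to patient: $463. OOP to date $2,084.
Bill 3, $1,334: deductible takes $546, $788 remains; 50% of $788 = $394. Patient owes $940 (running OOP $3,024).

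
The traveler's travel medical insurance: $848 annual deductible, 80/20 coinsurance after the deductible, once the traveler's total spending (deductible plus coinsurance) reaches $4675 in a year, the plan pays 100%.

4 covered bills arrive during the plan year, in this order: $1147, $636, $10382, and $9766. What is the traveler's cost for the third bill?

$2076.40

Bill 1, $1147: $848 to deductible, leaving $299; 20% of $299 = $59.80. Traveler pays $907.80; OOP now $907.80.
Bill 2, $636: 20% coinsurance on $636 = $127.20. Traveler owes $127.20 (running OOP $1035).
Bill 3, $10382: deductible already satisfied, so traveler's share is 20% × $10382 = $2076.40. Cost to traveler: $2076.40. OOP to date $3111.40.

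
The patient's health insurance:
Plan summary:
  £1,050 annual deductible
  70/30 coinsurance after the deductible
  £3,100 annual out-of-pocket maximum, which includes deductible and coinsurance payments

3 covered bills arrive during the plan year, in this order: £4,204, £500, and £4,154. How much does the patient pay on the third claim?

£953.80

Bill 1, £4,204: £1,050 to deductible, leaving £3,154; 30% of £3,154 = £946.20. Patient owes £1,996.20 (running OOP £1,996.20).
Bill 2, £500: 30% coinsurance on £500 = £150. Patient owes £150 (running OOP £2,146.20).
Bill 3, £4,154: deductible met; 30% of £4,154 = £1,246.20. Adding that to £2,146.20 gives £3,392.40, past the £3,100 cap; patient pays only £3,100 − £2,146.20 = £953.80.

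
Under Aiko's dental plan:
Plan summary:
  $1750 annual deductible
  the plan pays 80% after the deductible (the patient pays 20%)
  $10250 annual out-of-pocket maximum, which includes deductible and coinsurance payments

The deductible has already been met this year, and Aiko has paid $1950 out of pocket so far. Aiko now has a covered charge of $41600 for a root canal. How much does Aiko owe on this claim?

The deductible is already satisfied, so the full bill goes to coinsurance.
Coinsurance: $41600 × 20% = $8320.
That would bring total out-of-pocket to $10270, past the $10250 cap. The patient is capped at $10250 − $1950 = $8300 on this claim.

$8300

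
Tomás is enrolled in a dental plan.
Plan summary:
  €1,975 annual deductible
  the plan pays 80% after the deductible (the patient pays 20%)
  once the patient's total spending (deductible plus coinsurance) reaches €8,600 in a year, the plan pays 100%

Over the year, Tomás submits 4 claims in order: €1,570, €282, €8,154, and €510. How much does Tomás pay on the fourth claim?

Bill 1, €1,570: entire amount goes to the deductible. Cost to patient: €1,570. OOP to date €1,570.
Bill 2, €282: all of it applies to the deductible. Patient owes €282 (running OOP €1,852).
Bill 3, €8,154: deductible takes €123, €8,031 remains; coinsurance €8,031 × 20% = €1,606.20. Patient pays €1,729.20; OOP now €3,581.20.
Bill 4, €510: deductible met; 20% of €510 = €102. Cost to patient: €102. OOP to date €3,683.20.

€102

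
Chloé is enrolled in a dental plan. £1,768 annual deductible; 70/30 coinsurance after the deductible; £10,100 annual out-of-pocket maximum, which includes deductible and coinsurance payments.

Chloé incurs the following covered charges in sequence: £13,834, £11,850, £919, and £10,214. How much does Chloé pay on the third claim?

Bill 1, £13,834: deductible takes £1,768, £12,066 remains; 30% of £12,066 = £3,619.80. Patient pays £5,387.80; OOP now £5,387.80.
Bill 2, £11,850: deductible already satisfied, so patient's share is 30% × £11,850 = £3,555. Cost to patient: £3,555. OOP to date £8,942.80.
Bill 3, £919: deductible met; 30% of £919 = £275.70. Patient pays £275.70; OOP now £9,218.50.

£275.70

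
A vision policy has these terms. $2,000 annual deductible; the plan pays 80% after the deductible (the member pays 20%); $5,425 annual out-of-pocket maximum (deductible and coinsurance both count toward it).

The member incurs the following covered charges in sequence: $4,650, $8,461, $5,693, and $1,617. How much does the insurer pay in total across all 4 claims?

Bill 1, $4,650: deductible takes $2,000, $2,650 remains; coinsurance $2,650 × 20% = $530. Cost to member: $2,530. OOP to date $2,530. Insurer: $4,650 − $2,530 = $2,120.
Bill 2, $8,461: deductible met; 20% of $8,461 = $1,692.20. Member pays $1,692.20; OOP now $4,222.20. Plan pays $8,461 − $1,692.20 = $6,768.80.
Bill 3, $5,693: 20% coinsurance on $5,693 = $1,138.60. Member pays $1,138.60; OOP now $5,360.80. Insurer: $5,693 − $1,138.60 = $4,554.40.
Bill 4, $1,617: deductible already satisfied, so member's share is 20% × $1,617 = $323.40. Adding that to $5,360.80 gives $5,684.20, past the $5,425 cap; member pays only $5,425 − $5,360.80 = $64.20. Insurer: $1,617 − $64.20 = $1,552.80.
Insurer total = bills − member's total = $20,421 − $5,425 = $14,996.

$14,996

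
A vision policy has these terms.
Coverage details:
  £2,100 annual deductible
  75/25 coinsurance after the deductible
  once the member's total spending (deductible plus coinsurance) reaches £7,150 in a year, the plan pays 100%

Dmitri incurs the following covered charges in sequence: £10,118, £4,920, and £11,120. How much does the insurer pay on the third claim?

Claim 1 (£10,118): deductible takes £2,100, £8,018 remains; member's 25% is £2,004.50. Member owes £4,104.50 (running OOP £4,104.50). Plan pays £10,118 − £4,104.50 = £6,013.50.
Claim 2 (£4,920): deductible already satisfied, so member's share is 25% × £4,920 = £1,230. Member owes £1,230 (running OOP £5,334.50). Insurer: £4,920 − £1,230 = £3,690.
Claim 3 (£11,120): deductible already satisfied, so member's share is 25% × £11,120 = £2,780. Adding that to £5,334.50 gives £8,114.50, past the £7,150 cap; member pays only £7,150 − £5,334.50 = £1,815.50. Plan pays £11,120 − £1,815.50 = £9,304.50.

£9,304.50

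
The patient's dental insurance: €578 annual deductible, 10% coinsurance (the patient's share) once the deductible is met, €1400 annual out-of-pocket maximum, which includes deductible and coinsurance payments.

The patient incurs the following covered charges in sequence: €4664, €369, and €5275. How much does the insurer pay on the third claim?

€4898.50

Bill 1, €4664: €578 finishes the deductible; €4086 goes to coinsurance; 10% of €4086 = €408.60. Patient pays €986.60; OOP now €986.60. Insurer: €4664 − €986.60 = €3677.40.
Bill 2, €369: 10% coinsurance on €369 = €36.90. Patient pays €36.90; OOP now €1023.50. Insurer: €369 − €36.90 = €332.10.
Bill 3, €5275: deductible met; 10% of €5275 = €527.50. That would push OOP to €1551, over the €1400 cap, so patient pays €1400 − €1023.50 = €376.50. Insurer: €5275 − €376.50 = €4898.50.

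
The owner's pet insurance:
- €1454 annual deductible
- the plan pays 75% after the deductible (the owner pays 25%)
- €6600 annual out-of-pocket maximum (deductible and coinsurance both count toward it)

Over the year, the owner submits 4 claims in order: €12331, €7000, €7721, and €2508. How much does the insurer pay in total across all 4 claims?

Bill 1, €12331: €1454 finishes the deductible; €10877 goes to coinsurance; coinsurance €10877 × 25% = €2719.25. Owner owes €4173.25 (running OOP €4173.25). Insurer: €12331 − €4173.25 = €8157.75.
Bill 2, €7000: deductible met; 25% of €7000 = €1750. Owner owes €1750 (running OOP €5923.25). Insurer: €7000 − €1750 = €5250.
Bill 3, €7721: 25% coinsurance on €7721 = €1930.25. Adding that to €5923.25 gives €7853.50, past the €6600 cap; owner pays only €6600 − €5923.25 = €676.75. Insurer: €7721 − €676.75 = €7044.25.
Bill 4, €2508: deductible already satisfied, so owner's share is 25% × €2508 = €627. OOP would hit €7227 > €6600, so the cap limits the owner to €6600 − €6600 = €0. Insurer: €2508 − €0 = €2508.
Insurer total: €8157.75 + €5250 + €7044.25 + €2508 = €22960.

€22960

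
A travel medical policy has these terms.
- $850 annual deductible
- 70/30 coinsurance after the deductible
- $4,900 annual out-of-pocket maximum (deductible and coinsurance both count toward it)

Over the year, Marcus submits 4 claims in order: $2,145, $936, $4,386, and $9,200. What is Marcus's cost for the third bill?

#1 ($2,145): $850 finishes the deductible; $1,295 goes to coinsurance; traveler's 30% is $388.50. Traveler owes $1,238.50 (running OOP $1,238.50).
#2 ($936): 30% coinsurance on $936 = $280.80. Traveler owes $280.80 (running OOP $1,519.30).
#3 ($4,386): deductible already satisfied, so traveler's share is 30% × $4,386 = $1,315.80. Traveler owes $1,315.80 (running OOP $2,835.10).

$1,315.80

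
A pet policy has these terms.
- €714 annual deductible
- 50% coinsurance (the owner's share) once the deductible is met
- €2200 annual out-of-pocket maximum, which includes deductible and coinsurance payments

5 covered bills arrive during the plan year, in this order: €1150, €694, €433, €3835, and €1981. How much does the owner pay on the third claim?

€216.50

Claim 1 — €1150: €714 to deductible, leaving €436; 50% of €436 = €218. Owner owes €932 (running OOP €932).
Claim 2 — €694: deductible already satisfied, so owner's share is 50% × €694 = €347. Owner owes €347 (running OOP €1279).
Claim 3 — €433: deductible already satisfied, so owner's share is 50% × €433 = €216.50. Owner owes €216.50 (running OOP €1495.50).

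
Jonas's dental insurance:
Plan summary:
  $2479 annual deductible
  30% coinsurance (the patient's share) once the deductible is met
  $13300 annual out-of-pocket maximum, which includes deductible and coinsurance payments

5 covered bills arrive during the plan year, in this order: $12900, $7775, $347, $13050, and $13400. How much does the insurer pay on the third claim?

$242.90

Bill 1, $12900: $2479 to deductible, leaving $10421; coinsurance $10421 × 30% = $3126.30. Cost to patient: $5605.30. OOP to date $5605.30. Plan pays $12900 − $5605.30 = $7294.70.
Bill 2, $7775: deductible met; 30% of $7775 = $2332.50. Patient pays $2332.50; OOP now $7937.80. Plan pays $7775 − $2332.50 = $5442.50.
Bill 3, $347: 30% coinsurance on $347 = $104.10. Cost to patient: $104.10. OOP to date $8041.90. Insurer: $347 − $104.10 = $242.90.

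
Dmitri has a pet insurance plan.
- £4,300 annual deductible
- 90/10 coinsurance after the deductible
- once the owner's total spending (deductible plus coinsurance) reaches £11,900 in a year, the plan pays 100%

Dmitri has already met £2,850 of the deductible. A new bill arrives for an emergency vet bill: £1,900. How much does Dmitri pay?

£1,495

Deductible still to meet: £4,300 − £2,850 = £1,450.
The remaining £450 (= £1,900 − £1,450) moves to coinsurance.
Coinsurance: £450 × 10% = £45.
Owner responsibility before any cap: £1,450 + £45 = £1,495.
Total out-of-pocket so far would be £2,850 + £1,495 = £4,345, below the £11,900 cap — no reduction.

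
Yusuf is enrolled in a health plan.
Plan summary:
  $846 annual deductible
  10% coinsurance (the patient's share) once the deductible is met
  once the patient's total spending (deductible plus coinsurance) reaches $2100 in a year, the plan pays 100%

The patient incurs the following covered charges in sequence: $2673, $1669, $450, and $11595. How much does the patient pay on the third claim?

Claim 1 ($2673): deductible takes $846, $1827 remains; 10% of $1827 = $182.70. Cost to patient: $1028.70. OOP to date $1028.70.
Claim 2 ($1669): deductible met; 10% of $1669 = $166.90. Patient owes $166.90 (running OOP $1195.60).
Claim 3 ($450): 10% coinsurance on $450 = $45. Cost to patient: $45. OOP to date $1240.60.

$45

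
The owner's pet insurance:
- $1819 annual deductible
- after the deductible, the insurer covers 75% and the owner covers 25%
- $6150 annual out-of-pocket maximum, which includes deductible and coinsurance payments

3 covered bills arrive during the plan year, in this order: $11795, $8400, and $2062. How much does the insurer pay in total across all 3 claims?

$16107

#1 ($11795): $1819 to deductible, leaving $9976; owner's 25% is $2494. Cost to owner: $4313. OOP to date $4313. Insurer: $11795 − $4313 = $7482.
#2 ($8400): 25% coinsurance on $8400 = $2100. That would push OOP to $6413, over the $6150 cap, so owner pays $6150 − $4313 = $1837. Plan pays $8400 − $1837 = $6563.
#3 ($2062): deductible met; 25% of $2062 = $515.50. That would push OOP to $6665.50, over the $6150 cap, so owner pays $6150 − $6150 = $0. Insurer: $2062 − $0 = $2062.
Insurer total: $7482 + $6563 + $2062 = $16107.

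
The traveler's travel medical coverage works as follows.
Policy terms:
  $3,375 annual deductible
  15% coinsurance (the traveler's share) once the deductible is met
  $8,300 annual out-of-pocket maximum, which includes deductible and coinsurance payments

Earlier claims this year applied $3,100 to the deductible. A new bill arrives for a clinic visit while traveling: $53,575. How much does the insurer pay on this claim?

$48,375

$3,100 of the $3,375 deductible is already met, leaving $275.
After the $275 deductible portion, $53,575 − $275 = $53,300 is subject to coinsurance.
Coinsurance: $53,300 × 15% = $7,995.
That puts the traveler's cost at $275 + $7,995 = $8,270 before any cap.
Year-to-date out-of-pocket would reach $3,100 + $8,270 = $11,370, above the $8,300 maximum, so the traveler pays only $8,300 − $3,100 = $5,200.
The insurer covers the remainder: $53,575 − $5,200 = $48,375.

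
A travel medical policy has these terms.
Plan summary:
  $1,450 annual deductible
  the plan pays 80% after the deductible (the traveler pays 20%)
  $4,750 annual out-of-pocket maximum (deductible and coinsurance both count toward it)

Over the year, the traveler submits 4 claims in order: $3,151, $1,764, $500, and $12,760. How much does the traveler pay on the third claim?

Bill 1, $3,151: $1,450 to deductible, leaving $1,701; 20% of $1,701 = $340.20. Traveler owes $1,790.20 (running OOP $1,790.20).
Bill 2, $1,764: deductible already satisfied, so traveler's share is 20% × $1,764 = $352.80. Cost to traveler: $352.80. OOP to date $2,143.
Bill 3, $500: deductible already satisfied, so traveler's share is 20% × $500 = $100. Cost to traveler: $100. OOP to date $2,243.

$100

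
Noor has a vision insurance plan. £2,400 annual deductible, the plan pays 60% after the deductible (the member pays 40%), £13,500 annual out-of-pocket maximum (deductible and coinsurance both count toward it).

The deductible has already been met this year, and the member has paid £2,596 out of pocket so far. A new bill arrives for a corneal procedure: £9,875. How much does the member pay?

The deductible is already satisfied, so the full bill goes to coinsurance.
Member's 40% share of £9,875 is £3,950.
Cumulative spending £2,596 + £3,950 = £6,546 stays under the £13,500 maximum.

£3,950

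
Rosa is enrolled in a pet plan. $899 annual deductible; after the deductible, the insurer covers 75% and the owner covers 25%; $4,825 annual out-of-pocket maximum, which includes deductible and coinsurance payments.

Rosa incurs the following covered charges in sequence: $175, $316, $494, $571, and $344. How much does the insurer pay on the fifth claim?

$258

Bill 1, $175: entire amount goes to the deductible. Cost to owner: $175. OOP to date $175. Insurer: $175 − $175 = $0.
Bill 2, $316: fully absorbed by the deductible. Owner owes $316 (running OOP $491). Insurer: $316 − $316 = $0.
Bill 3, $494: deductible takes $408, $86 remains; owner's 25% is $21.50. Owner pays $429.50; OOP now $920.50. Plan pays $494 − $429.50 = $64.50.
Bill 4, $571: 25% coinsurance on $571 = $142.75. Owner pays $142.75; OOP now $1,063.25. Insurer: $571 − $142.75 = $428.25.
Bill 5, $344: deductible met; 25% of $344 = $86. Cost to owner: $86. OOP to date $1,149.25. Plan pays $344 − $86 = $258.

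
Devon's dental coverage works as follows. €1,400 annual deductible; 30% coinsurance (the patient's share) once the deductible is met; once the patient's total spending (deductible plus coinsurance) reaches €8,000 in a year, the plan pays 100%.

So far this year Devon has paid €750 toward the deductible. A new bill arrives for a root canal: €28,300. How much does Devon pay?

Deductible still to meet: €1,400 − €750 = €650.
That leaves €28,300 − €650 = €27,650 for coinsurance.
Patient's 30% share of €27,650 is €8,295.
Patient responsibility before any cap: €650 + €8,295 = €8,945.
Adding €8,945 to the €750 already spent would give €9,695, which exceeds the €8,000 cap; the patient pays just €8,000 − €750 = €7,250.

€7,250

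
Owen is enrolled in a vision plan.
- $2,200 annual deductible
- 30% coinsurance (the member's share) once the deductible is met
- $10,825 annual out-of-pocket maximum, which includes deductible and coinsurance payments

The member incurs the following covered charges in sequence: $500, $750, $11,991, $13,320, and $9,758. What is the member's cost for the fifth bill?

Bill 1, $500: entire amount goes to the deductible. Member pays $500; OOP now $500.
Bill 2, $750: all of it applies to the deductible. Cost to member: $750. OOP to date $1,250.
Bill 3, $11,991: $950 to deductible, leaving $11,041; member's 30% is $3,312.30. Member pays $4,262.30; OOP now $5,512.30.
Bill 4, $13,320: deductible already satisfied, so member's share is 30% × $13,320 = $3,996. Cost to member: $3,996. OOP to date $9,508.30.
Bill 5, $9,758: deductible met; 30% of $9,758 = $2,927.40. Adding that to $9,508.30 gives $12,435.70, past the $10,825 cap; member pays only $10,825 − $9,508.30 = $1,316.70.

$1,316.70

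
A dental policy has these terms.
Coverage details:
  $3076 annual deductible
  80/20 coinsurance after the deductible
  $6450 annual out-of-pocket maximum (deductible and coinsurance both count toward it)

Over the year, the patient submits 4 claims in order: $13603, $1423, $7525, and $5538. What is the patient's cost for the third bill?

#1 ($13603): deductible takes $3076, $10527 remains; patient's 20% is $2105.40. Patient pays $5181.40; OOP now $5181.40.
#2 ($1423): 20% coinsurance on $1423 = $284.60. Cost to patient: $284.60. OOP to date $5466.
#3 ($7525): deductible already satisfied, so patient's share is 20% × $7525 = $1505. That would push OOP to $6971, over the $6450 cap, so patient pays $6450 − $5466 = $984.

$984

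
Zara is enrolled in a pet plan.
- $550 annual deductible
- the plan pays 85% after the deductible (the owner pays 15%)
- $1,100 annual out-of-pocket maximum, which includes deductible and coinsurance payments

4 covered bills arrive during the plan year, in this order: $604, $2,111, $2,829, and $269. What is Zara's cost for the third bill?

$225.25

Claim 1 — $604: deductible takes $550, $54 remains; 15% of $54 = $8.10. Owner owes $558.10 (running OOP $558.10).
Claim 2 — $2,111: deductible met; 15% of $2,111 = $316.65. Owner owes $316.65 (running OOP $874.75).
Claim 3 — $2,829: 15% coinsurance on $2,829 = $424.35. OOP would hit $1,299.10 > $1,100, so the cap limits the owner to $1,100 − $874.75 = $225.25.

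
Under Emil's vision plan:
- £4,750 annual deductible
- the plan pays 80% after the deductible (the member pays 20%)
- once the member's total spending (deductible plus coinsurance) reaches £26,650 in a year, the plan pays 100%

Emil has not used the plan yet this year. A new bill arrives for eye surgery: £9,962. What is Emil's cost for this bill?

£5,792.40

Nothing has been paid toward the £4,750 deductible, so the first £4,750 of this charge is applied there.
The remaining £5,212 (= £9,962 − £4,750) moves to coinsurance.
20% of £5,212 = £1,042.40 falls to the member.
Member responsibility before any cap: £4,750 + £1,042.40 = £5,792.40.
Cumulative spending £0 + £5,792.40 = £5,792.40 stays under the £26,650 maximum.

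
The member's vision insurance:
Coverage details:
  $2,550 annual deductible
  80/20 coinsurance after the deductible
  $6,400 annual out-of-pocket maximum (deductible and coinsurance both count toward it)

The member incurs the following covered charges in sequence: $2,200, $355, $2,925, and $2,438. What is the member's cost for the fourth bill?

$487.60

Claim 1 — $2,200: fully absorbed by the deductible. Member owes $2,200 (running OOP $2,200).
Claim 2 — $355: deductible takes $350, $5 remains; 20% of $5 = $1. Cost to member: $351. OOP to date $2,551.
Claim 3 — $2,925: deductible met; 20% of $2,925 = $585. Member owes $585 (running OOP $3,136).
Claim 4 — $2,438: 20% coinsurance on $2,438 = $487.60. Member owes $487.60 (running OOP $3,623.60).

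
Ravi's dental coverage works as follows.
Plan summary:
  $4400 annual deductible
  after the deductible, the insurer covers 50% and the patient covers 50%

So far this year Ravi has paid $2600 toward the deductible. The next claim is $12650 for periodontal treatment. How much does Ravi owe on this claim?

Remaining deductible: $4400 − $2600 = $1800.
After the $1800 deductible portion, $12650 − $1800 = $10850 is subject to coinsurance.
Coinsurance: $10850 × 50% = $5425.
Patient responsibility: $1800 + $5425 = $7225.

$7225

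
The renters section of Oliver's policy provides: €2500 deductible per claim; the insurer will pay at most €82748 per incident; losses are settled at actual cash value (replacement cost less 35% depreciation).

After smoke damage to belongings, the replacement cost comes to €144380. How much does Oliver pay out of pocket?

€61632

Depreciate 35%: the covered value is €144380 × 0.65 = €93847.
Less the €2500 deductible: €93847 − €2500 = €91347.
The €82748 per-incident cap binds; insurer pays €82748.
Out of pocket: €144380 − €82748 = €61632.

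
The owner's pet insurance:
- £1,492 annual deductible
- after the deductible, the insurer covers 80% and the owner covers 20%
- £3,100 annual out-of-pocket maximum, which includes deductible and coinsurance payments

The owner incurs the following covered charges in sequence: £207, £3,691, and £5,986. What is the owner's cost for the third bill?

#1 (£207): entire amount goes to the deductible. Owner owes £207 (running OOP £207).
#2 (£3,691): deductible takes £1,285, £2,406 remains; coinsurance £2,406 × 20% = £481.20. Owner owes £1,766.20 (running OOP £1,973.20).
#3 (£5,986): deductible already satisfied, so owner's share is 20% × £5,986 = £1,197.20. OOP would hit £3,170.40 > £3,100, so the cap limits the owner to £3,100 − £1,973.20 = £1,126.80.

£1,126.80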